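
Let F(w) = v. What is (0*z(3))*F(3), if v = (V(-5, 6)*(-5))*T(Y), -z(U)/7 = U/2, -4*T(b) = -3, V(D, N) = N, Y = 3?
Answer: 0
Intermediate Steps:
T(b) = ¾ (T(b) = -¼*(-3) = ¾)
z(U) = -7*U/2
v = -45/2 (v = (6*(-5))*(¾) = -30*¾ = -45/2 ≈ -22.500)
F(w) = -45/2
(0*z(3))*F(3) = (0*(-7/2*3))*(-45/2) = (0*(-21/2))*(-45/2) = 0*(-45/2) = 0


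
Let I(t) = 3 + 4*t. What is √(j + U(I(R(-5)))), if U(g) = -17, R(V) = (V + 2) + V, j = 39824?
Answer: 3*√4423 ≈ 199.52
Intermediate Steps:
R(V) = 2 + 2*V (R(V) = (2 + V) + V = 2 + 2*V)
√(j + U(I(R(-5)))) = √(39824 - 17) = √39807 = 3*√4423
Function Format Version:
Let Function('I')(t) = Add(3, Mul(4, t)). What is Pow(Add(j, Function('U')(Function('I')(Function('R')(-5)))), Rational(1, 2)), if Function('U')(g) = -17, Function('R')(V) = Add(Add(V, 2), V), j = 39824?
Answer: Mul(3, Pow(4423, Rational(1, 2))) ≈ 199.52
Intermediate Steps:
Function('R')(V) = Add(2, Mul(2, V)) (Function('R')(V) = Add(Add(2, V), V) = Add(2, Mul(2, V)))
Pow(Add(j, Function('U')(Function('I')(Function('R')(-5)))), Rational(1, 2)) = Pow(Add(39824, -17), Rational(1, 2)) = Pow(39807, Rational(1, 2)) = Mul(3, Pow(4423, Rational(1, 2)))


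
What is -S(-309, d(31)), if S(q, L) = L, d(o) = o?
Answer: -31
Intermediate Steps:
-S(-309, d(31)) = -1*31 = -31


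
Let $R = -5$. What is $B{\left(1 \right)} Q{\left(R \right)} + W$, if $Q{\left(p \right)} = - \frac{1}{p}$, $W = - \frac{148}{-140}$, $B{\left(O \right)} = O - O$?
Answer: $\frac{37}{35} \approx 1.0571$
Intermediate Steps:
$B{\left(O \right)} = 0$
$W = \frac{37}{35}$ ($W = \left(-148\right) \left(- \frac{1}{140}\right) = \frac{37}{35} \approx 1.0571$)
$B{\left(1 \right)} Q{\left(R \right)} + W = 0 \left(- \frac{1}{-5}\right) + \frac{37}{35} = 0 \left(\left(-1\right) \left(- \frac{1}{5}\right)\right) + \frac{37}{35} = 0 \cdot \frac{1}{5} + \frac{37}{35} = 0 + \frac{37}{35} = \frac{37}{35}$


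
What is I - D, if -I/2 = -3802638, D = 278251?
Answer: 7327025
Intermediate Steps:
I = 7605276 (I = -2*(-3802638) = 7605276)
I - D = 7605276 - 1*278251 = 7605276 - 278251 = 7327025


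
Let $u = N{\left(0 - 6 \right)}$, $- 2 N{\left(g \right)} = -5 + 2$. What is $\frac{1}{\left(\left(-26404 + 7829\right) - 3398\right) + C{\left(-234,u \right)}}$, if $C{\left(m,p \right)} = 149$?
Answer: $- \frac{1}{21824} \approx -4.5821 \cdot 10^{-5}$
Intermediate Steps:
$N{\left(g \right)} = \frac{3}{2}$ ($N{\left(g \right)} = - \frac{-5 + 2}{2} = \left(- \frac{1}{2}\right) \left(-3\right) = \frac{3}{2}$)
$u = \frac{3}{2} \approx 1.5$
$\frac{1}{\left(\left(-26404 + 7829\right) - 3398\right) + C{\left(-234,u \right)}} = \frac{1}{\left(\left(-26404 + 7829\right) - 3398\right) + 149} = \frac{1}{\left(-18575 - 3398\right) + 149} = \frac{1}{-21973 + 149} = \frac{1}{-21824} = - \frac{1}{21824}$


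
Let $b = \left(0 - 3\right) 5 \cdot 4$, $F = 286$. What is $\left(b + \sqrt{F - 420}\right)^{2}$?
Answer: $\left(60 - i \sqrt{134}\right)^{2} \approx 3466.0 - 1389.1 i$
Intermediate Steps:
$b = -60$ ($b = \left(0 - 3\right) 5 \cdot 4 = \left(-3\right) 5 \cdot 4 = \left(-15\right) 4 = -60$)
$\left(b + \sqrt{F - 420}\right)^{2} = \left(-60 + \sqrt{286 - 420}\right)^{2} = \left(-60 + \sqrt{-134}\right)^{2} = \left(-60 + i \sqrt{134}\right)^{2}$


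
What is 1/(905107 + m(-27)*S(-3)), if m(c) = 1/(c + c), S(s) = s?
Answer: 18/16291927 ≈ 1.1048e-6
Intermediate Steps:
m(c) = 1/(2*c)
1/(905107 + m(-27)*S(-3)) = 1/(905107 + ((1/2)/(-27))*(-3)) = 1/(905107 + ((1/2)*(-1/27))*(-3)) = 1/(905107 - 1/54*(-3)) = 1/(905107 + 1/18) = 1/(16291927/18) = 18/16291927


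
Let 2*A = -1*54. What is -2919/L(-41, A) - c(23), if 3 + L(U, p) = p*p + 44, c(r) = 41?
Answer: -4927/110 ≈ -44.791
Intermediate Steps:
A = -27 (A = (-1*54)/2 = (½)*(-54) = -27)
L(U, p) = 41 + p² (L(U, p) = -3 + (p*p + 44) = -3 + (p² + 44) = -3 + (44 + p²) = 41 + p²)
-2919/L(-41, A) - c(23) = -2919/(41 + (-27)²) - 1*41 = -2919/(41 + 729) - 41 = -2919/770 - 41 = -2919*1/770 - 41 = -417/110 - 41 = -4927/110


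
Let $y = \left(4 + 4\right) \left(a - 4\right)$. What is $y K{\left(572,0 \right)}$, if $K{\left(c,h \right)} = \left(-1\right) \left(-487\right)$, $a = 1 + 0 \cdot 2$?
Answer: $-11688$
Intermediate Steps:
$a = 1$ ($a = 1 + 0 = 1$)
$K{\left(c,h \right)} = 487$
$y = -24$ ($y = \left(4 + 4\right) \left(1 - 4\right) = 8 \left(-3\right) = -24$)
$y K{\left(572,0 \right)} = \left(-24\right) 487 = -11688$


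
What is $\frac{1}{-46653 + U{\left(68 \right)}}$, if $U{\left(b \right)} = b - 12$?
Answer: $- \frac{1}{46597} \approx -2.1461 \cdot 10^{-5}$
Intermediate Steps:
$U{\left(b \right)} = -12 + b$
$\frac{1}{-46653 + U{\left(68 \right)}} = \frac{1}{-46653 + \left(-12 + 68\right)} = \frac{1}{-46653 + 56} = \frac{1}{-46597} = - \frac{1}{46597}$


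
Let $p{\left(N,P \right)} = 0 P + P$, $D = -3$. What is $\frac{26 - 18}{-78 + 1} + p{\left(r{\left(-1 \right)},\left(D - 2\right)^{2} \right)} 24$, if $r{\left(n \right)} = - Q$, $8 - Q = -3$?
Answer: $\frac{46192}{77} \approx 599.9$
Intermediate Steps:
$Q = 11$ ($Q = 8 - -3 = 8 + 3 = 11$)
$r{\left(n \right)} = -11$ ($r{\left(n \right)} = \left(-1\right) 11 = -11$)
$p{\left(N,P \right)} = P$ ($p{\left(N,P \right)} = 0 + P = P$)
$\frac{26 - 18}{-78 + 1} + p{\left(r{\left(-1 \right)},\left(D - 2\right)^{2} \right)} 24 = \frac{26 - 18}{-78 + 1} + \left(-3 - 2\right)^{2} \cdot 24 = \frac{8}{-77} + \left(-5\right)^{2} \cdot 24 = 8 \left(- \frac{1}{77}\right) + 25 \cdot 24 = - \frac{8}{77} + 600 = \frac{46192}{77}$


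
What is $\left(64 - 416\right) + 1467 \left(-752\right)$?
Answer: $-1103536$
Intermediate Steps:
$\left(64 - 416\right) + 1467 \left(-752\right) = -352 - 1103184 = -1103536$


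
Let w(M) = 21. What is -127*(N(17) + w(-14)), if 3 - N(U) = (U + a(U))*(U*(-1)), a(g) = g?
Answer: -76454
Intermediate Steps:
N(U) = 3 + 2*U² (N(U) = 3 - (U + U)*U*(-1) = 3 - 2*U*(-U) = 3 - (-2)*U² = 3 + 2*U²)
-127*(N(17) + w(-14)) = -127*((3 + 2*17²) + 21) = -127*((3 + 2*289) + 21) = -127*((3 + 578) + 21) = -127*(581 + 21) = -127*602 = -76454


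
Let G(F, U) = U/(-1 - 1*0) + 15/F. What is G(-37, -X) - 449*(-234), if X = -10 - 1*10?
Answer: 3886687/37 ≈ 1.0505e+5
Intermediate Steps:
X = -20 (X = -10 - 10 = -20)
G(F, U) = -U + 15/F (G(F, U) = U/(-1 + 0) + 15/F = U/(-1) + 15/F = U*(-1) + 15/F = -U + 15/F)
G(-37, -X) - 449*(-234) = (-(-1)*(-20) + 15/(-37)) - 449*(-234) = (-1*20 + 15*(-1/37)) + 105066 = (-20 - 15/37) + 105066 = -755/37 + 105066 = 3886687/37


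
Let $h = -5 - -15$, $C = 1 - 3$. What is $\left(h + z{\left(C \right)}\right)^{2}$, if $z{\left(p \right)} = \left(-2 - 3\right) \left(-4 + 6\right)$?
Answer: $0$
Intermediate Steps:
$C = -2$ ($C = 1 - 3 = -2$)
$z{\left(p \right)} = -10$ ($z{\left(p \right)} = \left(-5\right) 2 = -10$)
$h = 10$ ($h = -5 + 15 = 10$)
$\left(h + z{\left(C \right)}\right)^{2} = \left(10 - 10\right)^{2} = 0^{2} = 0$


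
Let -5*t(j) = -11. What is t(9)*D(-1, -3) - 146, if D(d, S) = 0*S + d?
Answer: -741/5 ≈ -148.20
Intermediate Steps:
t(j) = 11/5 (t(j) = -⅕*(-11) = 11/5)
D(d, S) = d (D(d, S) = 0 + d = d)
t(9)*D(-1, -3) - 146 = (11/5)*(-1) - 146 = -11/5 - 146 = -741/5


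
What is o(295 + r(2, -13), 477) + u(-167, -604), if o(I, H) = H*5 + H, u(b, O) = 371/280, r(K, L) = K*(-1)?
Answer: 114533/40 ≈ 2863.3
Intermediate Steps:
r(K, L) = -K
u(b, O) = 53/40 (u(b, O) = 371*(1/280) = 53/40)
o(I, H) = 6*H (o(I, H) = 5*H + H = 6*H)
o(295 + r(2, -13), 477) + u(-167, -604) = 6*477 + 53/40 = 2862 + 53/40 = 114533/40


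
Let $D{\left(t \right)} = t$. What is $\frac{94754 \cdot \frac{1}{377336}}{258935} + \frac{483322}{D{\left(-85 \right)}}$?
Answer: $- \frac{4722321629031143}{830496725860} \approx -5686.1$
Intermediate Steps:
$\frac{94754 \cdot \frac{1}{377336}}{258935} + \frac{483322}{D{\left(-85 \right)}} = \frac{94754 \cdot \frac{1}{377336}}{258935} + \frac{483322}{-85} = 94754 \cdot \frac{1}{377336} \cdot \frac{1}{258935} + 483322 \left(- \frac{1}{85}\right) = \frac{47377}{188668} \cdot \frac{1}{258935} - \frac{483322}{85} = \frac{47377}{48852748580} - \frac{483322}{85} = - \frac{4722321629031143}{830496725860}$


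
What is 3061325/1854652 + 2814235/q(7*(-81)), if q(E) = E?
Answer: -5217690799945/1051587684 ≈ -4961.7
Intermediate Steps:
3061325/1854652 + 2814235/q(7*(-81)) = 3061325/1854652 + 2814235/((7*(-81))) = 3061325*(1/1854652) + 2814235/(-567) = 3061325/1854652 + 2814235*(-1/567) = 3061325/1854652 - 2814235/567 = -5217690799945/1051587684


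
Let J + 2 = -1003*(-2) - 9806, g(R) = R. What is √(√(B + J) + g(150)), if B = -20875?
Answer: √(150 + 11*I*√237) ≈ 13.715 + 6.1735*I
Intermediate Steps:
J = -7802 (J = -2 + (-1003*(-2) - 9806) = -2 + (2006 - 9806) = -2 - 7800 = -7802)
√(√(B + J) + g(150)) = √(√(-20875 - 7802) + 150) = √(√(-28677) + 150) = √(11*I*√237 + 150) = √(150 + 11*I*√237)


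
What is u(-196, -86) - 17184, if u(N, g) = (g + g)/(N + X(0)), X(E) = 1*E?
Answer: -841973/49 ≈ -17183.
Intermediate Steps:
X(E) = E
u(N, g) = 2*g/N (u(N, g) = (g + g)/(N + 0) = (2*g)/N = 2*g/N)
u(-196, -86) - 17184 = 2*(-86)/(-196) - 17184 = 2*(-86)*(-1/196) - 17184 = 43/49 - 17184 = -841973/49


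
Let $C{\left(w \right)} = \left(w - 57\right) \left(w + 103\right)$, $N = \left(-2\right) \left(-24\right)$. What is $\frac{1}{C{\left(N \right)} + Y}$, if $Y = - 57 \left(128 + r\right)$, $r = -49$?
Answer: $- \frac{1}{5862} \approx -0.00017059$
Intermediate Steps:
$N = 48$
$C{\left(w \right)} = \left(-57 + w\right) \left(103 + w\right)$
$Y = -4503$ ($Y = - 57 \left(128 - 49\right) = \left(-57\right) 79 = -4503$)
$\frac{1}{C{\left(N \right)} + Y} = \frac{1}{\left(-5871 + 48^{2} + 46 \cdot 48\right) - 4503} = \frac{1}{\left(-5871 + 2304 + 2208\right) - 4503} = \frac{1}{-1359 - 4503} = \frac{1}{-5862} = - \frac{1}{5862}$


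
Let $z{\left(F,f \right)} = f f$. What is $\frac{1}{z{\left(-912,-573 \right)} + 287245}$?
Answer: $\frac{1}{615574} \approx 1.6245 \cdot 10^{-6}$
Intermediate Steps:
$z{\left(F,f \right)} = f^{2}$
$\frac{1}{z{\left(-912,-573 \right)} + 287245} = \frac{1}{\left(-573\right)^{2} + 287245} = \frac{1}{328329 + 287245} = \frac{1}{615574}$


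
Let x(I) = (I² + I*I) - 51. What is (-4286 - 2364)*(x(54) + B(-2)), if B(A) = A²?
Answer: -38470250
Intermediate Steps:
x(I) = -51 + 2*I² (x(I) = (I² + I²) - 51 = 2*I² - 51 = -51 + 2*I²)
(-4286 - 2364)*(x(54) + B(-2)) = (-4286 - 2364)*((-51 + 2*54²) + (-2)²) = -6650*((-51 + 2*2916) + 4) = -6650*((-51 + 5832) + 4) = -6650*(5781 + 4) = -6650*5785 = -38470250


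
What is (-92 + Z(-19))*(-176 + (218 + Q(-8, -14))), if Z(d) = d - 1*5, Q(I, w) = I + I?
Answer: -3016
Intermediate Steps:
Q(I, w) = 2*I
Z(d) = -5 + d (Z(d) = d - 5 = -5 + d)
(-92 + Z(-19))*(-176 + (218 + Q(-8, -14))) = (-92 + (-5 - 19))*(-176 + (218 + 2*(-8))) = (-92 - 24)*(-176 + (218 - 16)) = -116*(-176 + 202) = -116*26 = -3016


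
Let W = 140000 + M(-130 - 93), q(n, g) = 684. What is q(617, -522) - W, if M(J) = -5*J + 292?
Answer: -140723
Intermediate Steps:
M(J) = 292 - 5*J
W = 141407 (W = 140000 + (292 - 5*(-130 - 93)) = 140000 + (292 - 5*(-223)) = 140000 + (292 + 1115) = 140000 + 1407 = 141407)
q(617, -522) - W = 684 - 1*141407 = 684 - 141407 = -140723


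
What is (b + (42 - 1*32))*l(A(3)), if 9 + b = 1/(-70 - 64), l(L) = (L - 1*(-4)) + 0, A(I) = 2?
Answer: 399/67 ≈ 5.9552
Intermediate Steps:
l(L) = 4 + L (l(L) = (L + 4) + 0 = (4 + L) + 0 = 4 + L)
b = -1207/134 (b = -9 + 1/(-70 - 64) = -9 + 1/(-134) = -9 - 1/134 = -1207/134 ≈ -9.0075)
(b + (42 - 1*32))*l(A(3)) = (-1207/134 + (42 - 1*32))*(4 + 2) = (-1207/134 + (42 - 32))*6 = (-1207/134 + 10)*6 = (133/134)*6 = 399/67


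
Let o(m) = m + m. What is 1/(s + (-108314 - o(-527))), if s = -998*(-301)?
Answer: 1/193138 ≈ 5.1776e-6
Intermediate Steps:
o(m) = 2*m
s = 300398
1/(s + (-108314 - o(-527))) = 1/(300398 + (-108314 - 2*(-527))) = 1/(300398 + (-108314 - 1*(-1054))) = 1/(300398 + (-108314 + 1054)) = 1/(300398 - 107260) = 1/193138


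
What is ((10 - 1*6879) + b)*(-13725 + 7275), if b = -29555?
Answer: 234934800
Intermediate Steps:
((10 - 1*6879) + b)*(-13725 + 7275) = ((10 - 1*6879) - 29555)*(-13725 + 7275) = ((10 - 6879) - 29555)*(-6450) = (-6869 - 29555)*(-6450) = -36424*(-6450) = 234934800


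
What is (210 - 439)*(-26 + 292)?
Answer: -60914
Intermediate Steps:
(210 - 439)*(-26 + 292) = -229*266 = -60914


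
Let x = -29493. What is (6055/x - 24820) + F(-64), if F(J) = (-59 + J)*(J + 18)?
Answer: -565150921/29493 ≈ -19162.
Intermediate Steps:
F(J) = (-59 + J)*(18 + J)
(6055/x - 24820) + F(-64) = (6055/(-29493) - 24820) + (-1062 + (-64)**2 - 41*(-64)) = (6055*(-1/29493) - 24820) + (-1062 + 4096 + 2624) = (-6055/29493 - 24820) + 5658 = -732022315/29493 + 5658 = -565150921/29493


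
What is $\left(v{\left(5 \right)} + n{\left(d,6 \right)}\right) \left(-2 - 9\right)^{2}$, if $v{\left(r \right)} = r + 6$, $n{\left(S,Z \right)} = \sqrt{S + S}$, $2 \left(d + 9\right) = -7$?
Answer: $1331 + 605 i \approx 1331.0 + 605.0 i$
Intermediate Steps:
$d = - \frac{25}{2}$ ($d = -9 + \frac{1}{2} \left(-7\right) = -9 - \frac{7}{2} = - \frac{25}{2} \approx -12.5$)
$n{\left(S,Z \right)} = \sqrt{2} \sqrt{S}$ ($n{\left(S,Z \right)} = \sqrt{2 S} = \sqrt{2} \sqrt{S}$)
$v{\left(r \right)} = 6 + r$
$\left(v{\left(5 \right)} + n{\left(d,6 \right)}\right) \left(-2 - 9\right)^{2} = \left(\left(6 + 5\right) + \sqrt{2} \sqrt{- \frac{25}{2}}\right) \left(-2 - 9\right)^{2} = \left(11 + \sqrt{2} \frac{5 i \sqrt{2}}{2}\right) \left(-11\right)^{2} = \left(11 + 5 i\right) 121 = 1331 + 605 i$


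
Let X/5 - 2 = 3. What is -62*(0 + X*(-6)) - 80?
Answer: 9220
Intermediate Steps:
X = 25 (X = 10 + 5*3 = 10 + 15 = 25)
-62*(0 + X*(-6)) - 80 = -62*(0 + 25*(-6)) - 80 = -62*(0 - 150) - 80 = -62*(-150) - 80 = 9300 - 80 = 9220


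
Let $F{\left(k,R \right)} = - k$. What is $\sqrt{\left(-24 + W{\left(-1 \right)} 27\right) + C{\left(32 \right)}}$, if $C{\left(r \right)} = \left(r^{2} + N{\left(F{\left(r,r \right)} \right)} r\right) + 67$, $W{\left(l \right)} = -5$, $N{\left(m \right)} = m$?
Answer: $2 i \sqrt{23} \approx 9.5917 i$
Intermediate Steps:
$C{\left(r \right)} = 67$ ($C{\left(r \right)} = \left(r^{2} + - r r\right) + 67 = \left(r^{2} - r^{2}\right) + 67 = 0 + 67 = 67$)
$\sqrt{\left(-24 + W{\left(-1 \right)} 27\right) + C{\left(32 \right)}} = \sqrt{\left(-24 - 135\right) + 67} = \sqrt{-159 + 67} = \sqrt{-92} = 2 i \sqrt{23}$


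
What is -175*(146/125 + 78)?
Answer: -69272/5 ≈ -13854.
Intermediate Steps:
-175*(146/125 + 78) = -175*9896/125 = -69272/5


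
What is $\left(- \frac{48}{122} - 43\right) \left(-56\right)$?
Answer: $\frac{148232}{61} \approx 2430.0$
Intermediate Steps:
$\left(- \frac{48}{122} - 43\right) \left(-56\right) = \left(\left(-48\right) \frac{1}{122} - 43\right) \left(-56\right) = \left(- \frac{24}{61} - 43\right) \left(-56\right) = \left(- \frac{2647}{61}\right) \left(-56\right) = \frac{148232}{61}$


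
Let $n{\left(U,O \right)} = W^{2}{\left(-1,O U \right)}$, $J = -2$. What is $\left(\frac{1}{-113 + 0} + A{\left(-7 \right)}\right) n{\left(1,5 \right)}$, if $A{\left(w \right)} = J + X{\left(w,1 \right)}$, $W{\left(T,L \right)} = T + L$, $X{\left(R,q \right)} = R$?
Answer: $- \frac{16288}{113} \approx -144.14$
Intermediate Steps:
$W{\left(T,L \right)} = L + T$
$A{\left(w \right)} = -2 + w$
$n{\left(U,O \right)} = \left(-1 + O U\right)^{2}$ ($n{\left(U,O \right)} = \left(O U - 1\right)^{2} = \left(-1 + O U\right)^{2}$)
$\left(\frac{1}{-113 + 0} + A{\left(-7 \right)}\right) n{\left(1,5 \right)} = \left(\frac{1}{-113 + 0} - 9\right) \left(-1 + 5 \cdot 1\right)^{2} = \left(\frac{1}{-113} - 9\right) \left(-1 + 5\right)^{2} = \left(- \frac{1}{113} - 9\right) 4^{2} = \left(- \frac{1018}{113}\right) 16 = - \frac{16288}{113}$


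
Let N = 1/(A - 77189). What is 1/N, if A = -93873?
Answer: -171062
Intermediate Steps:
N = -1/171062 (N = 1/(-93873 - 77189) = 1/(-171062) = -1/171062 ≈ -5.8458e-6)
1/N = 1/(-1/171062) = -171062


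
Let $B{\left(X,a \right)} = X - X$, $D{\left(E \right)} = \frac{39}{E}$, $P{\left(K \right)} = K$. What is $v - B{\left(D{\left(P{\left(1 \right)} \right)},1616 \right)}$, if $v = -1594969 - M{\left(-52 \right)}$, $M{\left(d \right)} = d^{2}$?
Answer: $-1597673$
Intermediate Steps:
$B{\left(X,a \right)} = 0$
$v = -1597673$ ($v = -1594969 - \left(-52\right)^{2} = -1594969 - 2704 = -1597673$)
$v - B{\left(D{\left(P{\left(1 \right)} \right)},1616 \right)} = -1597673 - 0 = -1597673 + 0 = -1597673$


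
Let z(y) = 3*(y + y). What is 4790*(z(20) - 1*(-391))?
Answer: 2447690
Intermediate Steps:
z(y) = 6*y (z(y) = 3*(2*y) = 6*y)
4790*(z(20) - 1*(-391)) = 4790*(6*20 - 1*(-391)) = 4790*(120 + 391) = 4790*511 = 2447690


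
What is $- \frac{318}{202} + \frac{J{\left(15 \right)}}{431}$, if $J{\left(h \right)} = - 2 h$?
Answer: $- \frac{71559}{43531} \approx -1.6439$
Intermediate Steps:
$- \frac{318}{202} + \frac{J{\left(15 \right)}}{431} = - \frac{318}{202} + \frac{\left(-2\right) 15}{431} = \left(-318\right) \frac{1}{202} - \frac{30}{431} = - \frac{159}{101} - \frac{30}{431} = - \frac{71559}{43531}$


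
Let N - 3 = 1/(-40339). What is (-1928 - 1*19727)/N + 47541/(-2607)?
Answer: -761024908657/105162904 ≈ -7236.6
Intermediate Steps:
N = 121016/40339 (N = 3 + 1/(-40339) = 3 - 1/40339 = 121016/40339 ≈ 3.0000)
(-1928 - 1*19727)/N + 47541/(-2607) = (-1928 - 1*19727)/(121016/40339) + 47541/(-2607) = (-1928 - 19727)*(40339/121016) + 47541*(-1/2607) = -21655*40339/121016 - 15847/869 = -873541045/121016 - 15847/869 = -761024908657/105162904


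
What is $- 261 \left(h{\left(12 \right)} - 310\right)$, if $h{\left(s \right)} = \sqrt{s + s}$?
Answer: $80910 - 522 \sqrt{6} \approx 79631.0$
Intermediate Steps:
$h{\left(s \right)} = \sqrt{2} \sqrt{s}$ ($h{\left(s \right)} = \sqrt{2 s} = \sqrt{2} \sqrt{s}$)
$- 261 \left(h{\left(12 \right)} - 310\right) = - 261 \left(\sqrt{2} \sqrt{12} - 310\right) = - 261 \left(\sqrt{2} \cdot 2 \sqrt{3} - 310\right) = - 261 \left(2 \sqrt{6} - 310\right) = - 261 \left(-310 + 2 \sqrt{6}\right) = 80910 - 522 \sqrt{6}$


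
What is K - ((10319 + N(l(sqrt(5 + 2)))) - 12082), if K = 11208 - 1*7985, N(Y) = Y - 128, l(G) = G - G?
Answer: 5114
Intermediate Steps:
l(G) = 0
N(Y) = -128 + Y
K = 3223 (K = 11208 - 7985 = 3223)
K - ((10319 + N(l(sqrt(5 + 2)))) - 12082) = 3223 - ((10319 + (-128 + 0)) - 12082) = 3223 - ((10319 - 128) - 12082) = 3223 - (10191 - 12082) = 3223 - 1*(-1891) = 3223 + 1891 = 5114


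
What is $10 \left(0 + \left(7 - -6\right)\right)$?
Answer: $130$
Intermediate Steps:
$10 \left(0 + \left(7 - -6\right)\right) = 10 \left(0 + \left(7 + 6\right)\right) = 10 \left(0 + 13\right) = 10 \cdot 13 = 130$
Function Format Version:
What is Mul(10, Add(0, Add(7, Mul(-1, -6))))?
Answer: 130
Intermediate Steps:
Mul(10, Add(0, Add(7, Mul(-1, -6)))) = Mul(10, Add(0, Add(7, 6))) = Mul(10, Add(0, 13)) = Mul(10, 13) = 130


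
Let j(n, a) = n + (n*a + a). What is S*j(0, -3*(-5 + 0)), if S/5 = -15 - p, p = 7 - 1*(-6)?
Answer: -2100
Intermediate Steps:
p = 13 (p = 7 + 6 = 13)
S = -140 (S = 5*(-15 - 1*13) = 5*(-15 - 13) = 5*(-28) = -140)
j(n, a) = a + n + a*n (j(n, a) = n + (a*n + a) = n + (a + a*n) = a + n + a*n)
S*j(0, -3*(-5 + 0)) = -140*(-3*(-5 + 0) + 0 - 3*(-5 + 0)*0) = -140*(-3*(-5) + 0 - 3*(-5)*0) = -140*(15 + 0 + 15*0) = -140*(15 + 0 + 0) = -140*15 = -2100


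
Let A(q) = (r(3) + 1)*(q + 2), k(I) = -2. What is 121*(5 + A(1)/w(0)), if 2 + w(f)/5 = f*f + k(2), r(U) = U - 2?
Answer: 5687/10 ≈ 568.70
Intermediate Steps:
r(U) = -2 + U
w(f) = -20 + 5*f**2 (w(f) = -10 + 5*(f*f - 2) = -10 + 5*(f**2 - 2) = -10 + 5*(-2 + f**2) = -10 + (-10 + 5*f**2) = -20 + 5*f**2)
A(q) = 4 + 2*q (A(q) = ((-2 + 3) + 1)*(q + 2) = (1 + 1)*(2 + q) = 2*(2 + q) = 4 + 2*q)
121*(5 + A(1)/w(0)) = 121*(5 + (4 + 2*1)/(-20 + 5*0**2)) = 121*(5 + (4 + 2)/(-20 + 5*0)) = 121*(5 + 6/(-20 + 0)) = 121*(5 + 6/(-20)) = 121*(5 + 6*(-1/20)) = 121*(5 - 3/10) = 121*(47/10) = 5687/10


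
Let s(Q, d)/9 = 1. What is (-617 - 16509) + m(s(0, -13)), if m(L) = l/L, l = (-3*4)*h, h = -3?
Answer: -17122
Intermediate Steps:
s(Q, d) = 9 (s(Q, d) = 9*1 = 9)
l = 36 (l = -3*4*(-3) = -12*(-3) = 36)
m(L) = 36/L
(-617 - 16509) + m(s(0, -13)) = (-617 - 16509) + 36/9 = -17126 + 36*(1/9) = -17126 + 4 = -17122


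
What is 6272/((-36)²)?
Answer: 392/81 ≈ 4.8395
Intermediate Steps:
6272/((-36)²) = 6272/1296 = 6272*(1/1296) = 392/81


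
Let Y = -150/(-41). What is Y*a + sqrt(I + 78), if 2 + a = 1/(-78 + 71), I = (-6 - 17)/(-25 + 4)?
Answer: -2250/287 + sqrt(34881)/21 ≈ 1.0538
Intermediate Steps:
Y = 150/41 (Y = -150*(-1/41) = 150/41 ≈ 3.6585)
I = 23/21 (I = -23/(-21) = -23*(-1/21) = 23/21 ≈ 1.0952)
a = -15/7 (a = -2 + 1/(-78 + 71) = -2 + 1/(-7) = -2 - 1/7 = -15/7 ≈ -2.1429)
Y*a + sqrt(I + 78) = (150/41)*(-15/7) + sqrt(23/21 + 78) = -2250/287 + sqrt(1661/21) = -2250/287 + sqrt(34881)/21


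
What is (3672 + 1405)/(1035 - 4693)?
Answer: -5077/3658 ≈ -1.3879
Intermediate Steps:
(3672 + 1405)/(1035 - 4693) = 5077/(-3658) = 5077*(-1/3658) = -5077/3658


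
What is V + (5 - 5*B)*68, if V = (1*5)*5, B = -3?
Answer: 1385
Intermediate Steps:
V = 25 (V = 5*5 = 25)
V + (5 - 5*B)*68 = 25 + (5 - 5*(-3))*68 = 25 + (5 + 15)*68 = 25 + 20*68 = 25 + 1360 = 1385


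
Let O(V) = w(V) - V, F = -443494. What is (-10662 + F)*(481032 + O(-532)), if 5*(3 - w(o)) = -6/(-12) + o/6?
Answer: -3280718261042/15 ≈ -2.1871e+11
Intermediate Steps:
w(o) = 29/10 - o/30 (w(o) = 3 - (-6/(-12) + o/6)/5 = 3 - (-6*(-1/12) + o*(⅙))/5 = 3 - (½ + o/6)/5 = 3 + (-⅒ - o/30) = 29/10 - o/30)
O(V) = 29/10 - 31*V/30 (O(V) = (29/10 - V/30) - V = 29/10 - 31*V/30)
(-10662 + F)*(481032 + O(-532)) = (-10662 - 443494)*(481032 + (29/10 - 31/30*(-532))) = -454156*(481032 + (29/10 + 8246/15)) = -454156*(481032 + 16579/30) = -454156*14447539/30 = -3280718261042/15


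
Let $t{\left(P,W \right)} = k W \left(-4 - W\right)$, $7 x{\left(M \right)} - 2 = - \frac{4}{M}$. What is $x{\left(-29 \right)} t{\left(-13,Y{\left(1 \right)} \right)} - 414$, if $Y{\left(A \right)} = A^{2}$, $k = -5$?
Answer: $- \frac{82492}{203} \approx -406.36$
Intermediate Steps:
$x{\left(M \right)} = \frac{2}{7} - \frac{4}{7 M}$ ($x{\left(M \right)} = \frac{2}{7} + \frac{\left(-4\right) \frac{1}{M}}{7} = \frac{2}{7} - \frac{4}{7 M}$)
$t{\left(P,W \right)} = - 5 W \left(-4 - W\right)$
$x{\left(-29 \right)} t{\left(-13,Y{\left(1 \right)} \right)} - 414 = \frac{2 \left(-2 - 29\right)}{7 \left(-29\right)} 5 \cdot 1^{2} \left(4 + 1^{2}\right) - 414 = \frac{2}{7} \left(- \frac{1}{29}\right) \left(-31\right) 5 \cdot 1 \left(4 + 1\right) - 414 = \frac{62 \cdot 5 \cdot 1 \cdot 5}{203} - 414 = \frac{62}{203} \cdot 25 - 414 = \frac{1550}{203} - 414 = - \frac{82492}{203}$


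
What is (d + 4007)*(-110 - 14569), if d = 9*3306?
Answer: -495577719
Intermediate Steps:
d = 29754
(d + 4007)*(-110 - 14569) = (29754 + 4007)*(-110 - 14569) = 33761*(-14679) = -495577719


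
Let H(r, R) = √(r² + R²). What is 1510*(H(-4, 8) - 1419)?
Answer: -2142690 + 6040*√5 ≈ -2.1292e+6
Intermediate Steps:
H(r, R) = √(R² + r²)
1510*(H(-4, 8) - 1419) = 1510*(√(8² + (-4)²) - 1419) = 1510*(√(64 + 16) - 1419) = 1510*(√80 - 1419) = 1510*(4*√5 - 1419) = 1510*(-1419 + 4*√5) = -2142690 + 6040*√5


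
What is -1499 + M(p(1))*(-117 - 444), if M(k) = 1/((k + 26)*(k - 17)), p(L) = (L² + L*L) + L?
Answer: -608033/406 ≈ -1497.6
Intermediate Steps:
p(L) = L + 2*L² (p(L) = (L² + L²) + L = 2*L² + L = L + 2*L²)
M(k) = 1/((-17 + k)*(26 + k)) (M(k) = 1/((26 + k)*(-17 + k)) = 1/((-17 + k)*(26 + k)))
-1499 + M(p(1))*(-117 - 444) = -1499 + (-117 - 444)/(-442 + (1*(1 + 2*1))² + 9*(1*(1 + 2*1))) = -1499 - 561/(-442 + (1*(1 + 2))² + 9*(1*(1 + 2))) = -1499 - 561/(-442 + (1*3)² + 9*(1*3)) = -1499 - 561/(-442 + 3² + 9*3) = -1499 - 561/(-442 + 9 + 27) = -1499 - 561/(-406) = -1499 - 1/406*(-561) = -1499 + 561/406 = -608033/406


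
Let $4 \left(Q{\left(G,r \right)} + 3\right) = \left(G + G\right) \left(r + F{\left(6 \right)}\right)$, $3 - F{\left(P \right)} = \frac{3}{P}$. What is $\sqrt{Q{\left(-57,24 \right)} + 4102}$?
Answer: $\frac{5 \sqrt{535}}{2} \approx 57.825$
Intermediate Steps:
$F{\left(P \right)} = 3 - \frac{3}{P}$
$Q{\left(G,r \right)} = -3 + \frac{G \left(\frac{5}{2} + r\right)}{2}$ ($Q{\left(G,r \right)} = -3 + \frac{\left(G + G\right) \left(r + \left(3 - \frac{3}{6}\right)\right)}{4} = -3 + \frac{2 G \left(r + \left(3 - \frac{1}{2}\right)\right)}{4} = -3 + \frac{2 G \left(r + \frac{5}{2}\right)}{4} = -3 + \frac{2 G \left(\frac{5}{2} + r\right)}{4} = -3 + \frac{G \left(\frac{5}{2} + r\right)}{2}$)
$\sqrt{Q{\left(-57,24 \right)} + 4102} = \sqrt{\left(-3 + \frac{5}{4} \left(-57\right) + \frac{1}{2} \left(-57\right) 24\right) + 4102} = \sqrt{\left(-3 - \frac{285}{4} - 684\right) + 4102} = \sqrt{- \frac{3033}{4} + 4102} = \sqrt{\frac{13375}{4}} = \frac{5 \sqrt{535}}{2}$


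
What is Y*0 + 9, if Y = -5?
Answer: 9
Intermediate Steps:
Y*0 + 9 = -5*0 + 9 = 0 + 9 = 9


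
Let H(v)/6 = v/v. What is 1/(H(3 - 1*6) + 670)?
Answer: 1/676 ≈ 0.0014793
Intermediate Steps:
H(v) = 6 (H(v) = 6*(v/v) = 6*1 = 6)
1/(H(3 - 1*6) + 670) = 1/(6 + 670) = 1/676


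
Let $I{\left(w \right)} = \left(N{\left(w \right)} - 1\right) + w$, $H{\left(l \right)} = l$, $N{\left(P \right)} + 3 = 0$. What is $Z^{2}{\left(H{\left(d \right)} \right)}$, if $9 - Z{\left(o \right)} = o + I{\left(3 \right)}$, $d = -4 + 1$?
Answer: $169$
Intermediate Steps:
$d = -3$
$N{\left(P \right)} = -3$ ($N{\left(P \right)} = -3 + 0 = -3$)
$I{\left(w \right)} = -4 + w$ ($I{\left(w \right)} = \left(-3 - 1\right) + w = -4 + w$)
$Z{\left(o \right)} = 10 - o$ ($Z{\left(o \right)} = 9 - \left(o + \left(-4 + 3\right)\right) = 9 - \left(o - 1\right) = 9 - \left(-1 + o\right) = 10 - o$)
$Z^{2}{\left(H{\left(d \right)} \right)} = \left(10 - -3\right)^{2} = \left(10 + 3\right)^{2} = 13^{2} = 169$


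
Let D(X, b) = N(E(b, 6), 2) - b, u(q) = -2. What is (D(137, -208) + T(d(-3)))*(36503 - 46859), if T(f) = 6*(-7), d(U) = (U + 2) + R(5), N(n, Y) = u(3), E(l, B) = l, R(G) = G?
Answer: -1698384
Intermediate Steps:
N(n, Y) = -2
d(U) = 7 + U (d(U) = (U + 2) + 5 = (2 + U) + 5 = 7 + U)
D(X, b) = -2 - b
T(f) = -42
(D(137, -208) + T(d(-3)))*(36503 - 46859) = ((-2 - 1*(-208)) - 42)*(36503 - 46859) = ((-2 + 208) - 42)*(-10356) = (206 - 42)*(-10356) = 164*(-10356) = -1698384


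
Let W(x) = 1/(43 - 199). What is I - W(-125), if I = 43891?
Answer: 6846997/156 ≈ 43891.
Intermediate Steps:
W(x) = -1/156 (W(x) = 1/(-156) = -1/156)
I - W(-125) = 43891 - 1*(-1/156) = 43891 + 1/156 = 6846997/156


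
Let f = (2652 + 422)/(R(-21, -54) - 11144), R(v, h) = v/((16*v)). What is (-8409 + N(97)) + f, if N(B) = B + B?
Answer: -1464808329/178303 ≈ -8215.3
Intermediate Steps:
R(v, h) = 1/16 (R(v, h) = v*(1/(16*v)) = 1/16)
N(B) = 2*B
f = -49184/178303 (f = (2652 + 422)/(1/16 - 11144) = 3074/(-178303/16) = 3074*(-16/178303) = -49184/178303 ≈ -0.27585)
(-8409 + N(97)) + f = (-8409 + 2*97) - 49184/178303 = (-8409 + 194) - 49184/178303 = -8215 - 49184/178303 = -1464808329/178303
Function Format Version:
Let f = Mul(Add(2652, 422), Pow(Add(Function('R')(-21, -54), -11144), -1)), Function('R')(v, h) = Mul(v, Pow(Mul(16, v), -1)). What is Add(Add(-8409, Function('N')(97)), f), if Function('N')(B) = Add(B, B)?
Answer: Rational(-1464808329, 178303) ≈ -8215.3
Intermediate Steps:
Function('R')(v, h) = Rational(1, 16) (Function('R')(v, h) = Mul(v, Mul(Rational(1, 16), Pow(v, -1))) = Rational(1, 16))
Function('N')(B) = Mul(2, B)
f = Rational(-49184, 178303) (f = Mul(Add(2652, 422), Pow(Add(Rational(1, 16), -11144), -1)) = Mul(3074, Pow(Rational(-178303, 16), -1)) = Mul(3074, Rational(-16, 178303)) = Rational(-49184, 178303) ≈ -0.27585)
Add(Add(-8409, Function('N')(97)), f) = Add(Add(-8409, Mul(2, 97)), Rational(-49184, 178303)) = Add(Add(-8409, 194), Rational(-49184, 178303)) = Add(-8215, Rational(-49184, 178303)) = Rational(-1464808329, 178303)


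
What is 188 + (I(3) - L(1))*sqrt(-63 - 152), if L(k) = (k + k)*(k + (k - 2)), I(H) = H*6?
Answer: 188 + 18*I*sqrt(215) ≈ 188.0 + 263.93*I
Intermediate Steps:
I(H) = 6*H
L(k) = 2*k*(-2 + 2*k) (L(k) = (2*k)*(k + (-2 + k)) = (2*k)*(-2 + 2*k) = 2*k*(-2 + 2*k))
188 + (I(3) - L(1))*sqrt(-63 - 152) = 188 + (6*3 - 4*(-1 + 1))*sqrt(-63 - 152) = 188 + (18 - 4*0)*sqrt(-215) = 188 + (18 - 1*0)*(I*sqrt(215)) = 188 + (18 + 0)*(I*sqrt(215)) = 188 + 18*(I*sqrt(215)) = 188 + 18*I*sqrt(215)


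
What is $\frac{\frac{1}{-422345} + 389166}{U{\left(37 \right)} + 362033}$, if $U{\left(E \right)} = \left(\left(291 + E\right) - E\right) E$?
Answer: $\frac{164362314269}{157450216000} \approx 1.0439$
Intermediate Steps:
$U{\left(E \right)} = 291 E$
$\frac{\frac{1}{-422345} + 389166}{U{\left(37 \right)} + 362033} = \frac{\frac{1}{-422345} + 389166}{291 \cdot 37 + 362033} = \frac{- \frac{1}{422345} + 389166}{10767 + 362033} = \frac{164362314269}{422345 \cdot 372800} = \frac{164362314269}{422345} \cdot \frac{1}{372800} = \frac{164362314269}{157450216000}$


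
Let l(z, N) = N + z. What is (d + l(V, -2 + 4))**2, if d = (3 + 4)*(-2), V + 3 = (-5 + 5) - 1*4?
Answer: 361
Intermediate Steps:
V = -7 (V = -3 + ((-5 + 5) - 1*4) = -3 + (0 - 4) = -3 - 4 = -7)
d = -14 (d = 7*(-2) = -14)
(d + l(V, -2 + 4))**2 = (-14 + ((-2 + 4) - 7))**2 = (-14 + (2 - 7))**2 = (-14 - 5)**2 = (-19)**2 = 361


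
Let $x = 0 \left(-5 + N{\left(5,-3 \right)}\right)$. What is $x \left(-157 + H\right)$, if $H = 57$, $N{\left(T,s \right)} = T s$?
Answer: $0$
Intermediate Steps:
$x = 0$ ($x = 0 \left(-5 + 5 \left(-3\right)\right) = 0 \left(-5 - 15\right) = 0 \left(-20\right) = 0$)
$x \left(-157 + H\right) = 0 \left(-157 + 57\right) = 0 \left(-100\right) = 0$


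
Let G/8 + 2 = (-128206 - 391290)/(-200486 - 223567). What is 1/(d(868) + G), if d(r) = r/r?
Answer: -424053/2204827 ≈ -0.19233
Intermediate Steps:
G = -2628880/424053 (G = -16 + 8*((-128206 - 391290)/(-200486 - 223567)) = -16 + 8*(-519496/(-424053)) = -16 + 8*(-519496*(-1/424053)) = -16 + 8*(519496/424053) = -16 + 4155968/424053 = -2628880/424053 ≈ -6.1994)
d(r) = 1
1/(d(868) + G) = 1/(1 - 2628880/424053) = 1/(-2204827/424053) = -424053/2204827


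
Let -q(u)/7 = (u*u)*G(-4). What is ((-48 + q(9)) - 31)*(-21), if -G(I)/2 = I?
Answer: 96915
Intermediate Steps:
G(I) = -2*I
q(u) = -56*u² (q(u) = -7*u*u*(-2*(-4)) = -7*u²*8 = -56*u²)
((-48 + q(9)) - 31)*(-21) = ((-48 - 56*9²) - 31)*(-21) = ((-48 - 56*81) - 31)*(-21) = ((-48 - 4536) - 31)*(-21) = (-4584 - 31)*(-21) = -4615*(-21) = 96915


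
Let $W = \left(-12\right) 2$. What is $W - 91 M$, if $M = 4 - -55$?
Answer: $-5393$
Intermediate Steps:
$W = -24$
$M = 59$ ($M = 4 + 55 = 59$)
$W - 91 M = -24 - 5369 = -5393$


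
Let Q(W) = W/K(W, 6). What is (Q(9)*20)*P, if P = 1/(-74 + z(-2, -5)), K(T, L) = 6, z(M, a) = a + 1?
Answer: -5/13 ≈ -0.38462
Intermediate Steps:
z(M, a) = 1 + a
Q(W) = W/6
P = -1/78 (P = 1/(-74 + (1 - 5)) = 1/(-74 - 4) = 1/(-78) = -1/78 ≈ -0.012821)
(Q(9)*20)*P = (((⅙)*9)*20)*(-1/78) = ((3/2)*20)*(-1/78) = 30*(-1/78) = -5/13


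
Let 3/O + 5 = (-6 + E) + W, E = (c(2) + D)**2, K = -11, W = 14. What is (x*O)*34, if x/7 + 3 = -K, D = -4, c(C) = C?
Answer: 816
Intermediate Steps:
E = 4 (E = (2 - 4)**2 = (-2)**2 = 4)
x = 56 (x = -21 + 7*(-1*(-11)) = -21 + 7*11 = -21 + 77 = 56)
O = 3/7 (O = 3/(-5 + ((-6 + 4) + 14)) = 3/(-5 + (-2 + 14)) = 3/(-5 + 12) = 3/7 ≈ 0.42857)
(x*O)*34 = (56*(3/7))*34 = 24*34 = 816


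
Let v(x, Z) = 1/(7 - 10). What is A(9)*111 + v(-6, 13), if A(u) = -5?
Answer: -1666/3 ≈ -555.33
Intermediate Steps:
v(x, Z) = -1/3 (v(x, Z) = 1/(-3) = -1/3)
A(9)*111 + v(-6, 13) = -5*111 - 1/3 = -555 - 1/3 = -1666/3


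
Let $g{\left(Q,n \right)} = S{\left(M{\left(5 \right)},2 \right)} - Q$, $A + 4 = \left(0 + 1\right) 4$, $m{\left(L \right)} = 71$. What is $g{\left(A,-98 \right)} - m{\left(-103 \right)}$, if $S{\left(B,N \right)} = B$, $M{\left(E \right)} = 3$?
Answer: $-68$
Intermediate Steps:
$A = 0$ ($A = -4 + \left(0 + 1\right) 4 = -4 + 1 \cdot 4 = -4 + 4 = 0$)
$g{\left(Q,n \right)} = 3 - Q$
$g{\left(A,-98 \right)} - m{\left(-103 \right)} = \left(3 - 0\right) - 71 = \left(3 + 0\right) - 71 = 3 - 71 = -68$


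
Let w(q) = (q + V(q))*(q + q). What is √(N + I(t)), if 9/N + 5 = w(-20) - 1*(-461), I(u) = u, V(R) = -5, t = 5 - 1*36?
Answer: I*√4106557/364 ≈ 5.5672*I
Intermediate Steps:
t = -31 (t = 5 - 36 = -31)
w(q) = 2*q*(-5 + q) (w(q) = (q - 5)*(q + q) = (-5 + q)*(2*q) = 2*q*(-5 + q))
N = 9/1456 (N = 9/(-5 + (2*(-20)*(-5 - 20) - 1*(-461))) = 9/(-5 + (2*(-20)*(-25) + 461)) = 9/(-5 + (1000 + 461)) = 9/(-5 + 1461) = 9/1456 ≈ 0.0061813)
√(N + I(t)) = √(9/1456 - 31) = √(-45127/1456) = I*√4106557/364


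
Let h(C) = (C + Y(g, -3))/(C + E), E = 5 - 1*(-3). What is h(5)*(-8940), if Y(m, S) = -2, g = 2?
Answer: -26820/13 ≈ -2063.1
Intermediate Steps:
E = 8 (E = 5 + 3 = 8)
h(C) = (-2 + C)/(8 + C) (h(C) = (C - 2)/(C + 8) = (-2 + C)/(8 + C))
h(5)*(-8940) = ((-2 + 5)/(8 + 5))*(-8940) = (3/13)*(-8940) = -26820/13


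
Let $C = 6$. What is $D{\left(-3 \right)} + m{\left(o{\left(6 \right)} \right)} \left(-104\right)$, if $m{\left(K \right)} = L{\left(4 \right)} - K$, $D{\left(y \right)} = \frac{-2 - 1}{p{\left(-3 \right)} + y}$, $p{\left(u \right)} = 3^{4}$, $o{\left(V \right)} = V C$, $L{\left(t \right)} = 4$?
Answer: $\frac{86527}{26} \approx 3328.0$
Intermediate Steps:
$o{\left(V \right)} = 6 V$ ($o{\left(V \right)} = V 6 = 6 V$)
$p{\left(u \right)} = 81$
$D{\left(y \right)} = - \frac{3}{81 + y}$ ($D{\left(y \right)} = \frac{-2 - 1}{81 + y} = - \frac{3}{81 + y}$)
$m{\left(K \right)} = 4 - K$
$D{\left(-3 \right)} + m{\left(o{\left(6 \right)} \right)} \left(-104\right) = - \frac{3}{81 - 3} + \left(4 - 6 \cdot 6\right) \left(-104\right) = - \frac{3}{78} + \left(4 - 36\right) \left(-104\right) = \left(-3\right) \frac{1}{78} + \left(4 - 36\right) \left(-104\right) = - \frac{1}{26} - -3328 = - \frac{1}{26} + 3328 = \frac{86527}{26}$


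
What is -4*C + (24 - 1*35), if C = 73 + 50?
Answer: -503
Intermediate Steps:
C = 123
-4*C + (24 - 1*35) = -4*123 + (24 - 1*35) = -492 + (24 - 35) = -492 - 11 = -503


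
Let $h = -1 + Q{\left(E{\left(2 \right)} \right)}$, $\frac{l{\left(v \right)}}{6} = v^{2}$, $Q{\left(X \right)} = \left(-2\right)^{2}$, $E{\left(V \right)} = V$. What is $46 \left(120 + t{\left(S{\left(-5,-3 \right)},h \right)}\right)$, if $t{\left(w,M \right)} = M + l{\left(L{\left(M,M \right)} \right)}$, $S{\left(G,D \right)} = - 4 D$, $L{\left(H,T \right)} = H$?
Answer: $8142$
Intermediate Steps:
$Q{\left(X \right)} = 4$
$l{\left(v \right)} = 6 v^{2}$
$h = 3$ ($h = -1 + 4 = 3$)
$t{\left(w,M \right)} = M + 6 M^{2}$
$46 \left(120 + t{\left(S{\left(-5,-3 \right)},h \right)}\right) = 46 \left(120 + 3 \left(1 + 6 \cdot 3\right)\right) = 46 \left(120 + 3 \left(1 + 18\right)\right) = 46 \left(120 + 3 \cdot 19\right) = 46 \left(120 + 57\right) = 46 \cdot 177 = 8142$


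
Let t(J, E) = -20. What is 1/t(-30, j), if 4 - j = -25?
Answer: -1/20 ≈ -0.050000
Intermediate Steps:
j = 29 (j = 4 - 1*(-25) = 4 + 25 = 29)
1/t(-30, j) = 1/(-20) = -1/20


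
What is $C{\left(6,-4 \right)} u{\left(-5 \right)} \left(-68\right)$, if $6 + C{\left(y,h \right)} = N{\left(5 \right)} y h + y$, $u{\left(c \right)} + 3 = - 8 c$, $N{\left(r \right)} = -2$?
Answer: $-120768$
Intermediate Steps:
$u{\left(c \right)} = -3 - 8 c$
$C{\left(y,h \right)} = -6 + y - 2 h y$ ($C{\left(y,h \right)} = -6 + \left(- 2 y h + y\right) = -6 - \left(- y + 2 h y\right) = -6 + y - 2 h y$)
$C{\left(6,-4 \right)} u{\left(-5 \right)} \left(-68\right) = \left(-6 + 6 - \left(-8\right) 6\right) \left(-3 - -40\right) \left(-68\right) = \left(-6 + 6 + 48\right) \left(-3 + 40\right) \left(-68\right) = 48 \cdot 37 \left(-68\right) = 1776 \left(-68\right) = -120768$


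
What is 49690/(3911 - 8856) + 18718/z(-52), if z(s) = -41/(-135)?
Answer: 2498726312/40549 ≈ 61622.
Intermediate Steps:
z(s) = 41/135 (z(s) = -41*(-1/135) = 41/135)
49690/(3911 - 8856) + 18718/z(-52) = 49690/(3911 - 8856) + 18718/(41/135) = 49690/(-4945) + 18718*(135/41) = 49690*(-1/4945) + 2526930/41 = -9938/989 + 2526930/41 = 2498726312/40549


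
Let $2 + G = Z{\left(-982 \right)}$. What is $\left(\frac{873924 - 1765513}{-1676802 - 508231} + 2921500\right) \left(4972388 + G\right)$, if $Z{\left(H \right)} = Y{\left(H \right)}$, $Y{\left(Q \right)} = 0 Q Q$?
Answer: $\frac{31741597970887728354}{2185033} \approx 1.4527 \cdot 10^{13}$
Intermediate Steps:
$Y{\left(Q \right)} = 0$ ($Y{\left(Q \right)} = 0 Q = 0$)
$Z{\left(H \right)} = 0$
$G = -2$ ($G = -2 + 0 = -2$)
$\left(\frac{873924 - 1765513}{-1676802 - 508231} + 2921500\right) \left(4972388 + G\right) = \left(\frac{873924 - 1765513}{-1676802 - 508231} + 2921500\right) \left(4972388 - 2\right) = \left(- \frac{891589}{-2185033} + 2921500\right) 4972386 = \left(\left(-891589\right) \left(- \frac{1}{2185033}\right) + 2921500\right) 4972386 = \left(\frac{891589}{2185033} + 2921500\right) 4972386 = \frac{6383574801089}{2185033} \cdot 4972386 = \frac{31741597970887728354}{2185033}$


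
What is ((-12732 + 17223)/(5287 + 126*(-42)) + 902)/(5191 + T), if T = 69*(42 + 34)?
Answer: 19/52175 ≈ 0.00036416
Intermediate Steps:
T = 5244 (T = 69*76 = 5244)
((-12732 + 17223)/(5287 + 126*(-42)) + 902)/(5191 + T) = ((-12732 + 17223)/(5287 + 126*(-42)) + 902)/(5191 + 5244) = (4491/(5287 - 5292) + 902)/10435 = (4491/(-5) + 902)*(1/10435) = (4491*(-⅕) + 902)*(1/10435) = (-4491/5 + 902)*(1/10435) = (19/5)*(1/10435) = 19/52175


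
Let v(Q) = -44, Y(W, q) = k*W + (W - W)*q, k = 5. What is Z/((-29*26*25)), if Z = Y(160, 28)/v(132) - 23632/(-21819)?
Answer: 10108/11143275 ≈ 0.00090709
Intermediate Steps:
Y(W, q) = 5*W (Y(W, q) = 5*W + (W - W)*q = 5*W + 0*q = 5*W + 0 = 5*W)
Z = -586264/34287 (Z = (5*160)/(-44) - 23632/(-21819) = 800*(-1/44) - 23632*(-1/21819) = -200/11 + 3376/3117 = -586264/34287 ≈ -17.099)
Z/((-29*26*25)) = -586264/(34287*(-29*26*25)) = -586264/(34287*((-754*25))) = -586264/34287/(-18850) = -586264/34287*(-1/18850) = 10108/11143275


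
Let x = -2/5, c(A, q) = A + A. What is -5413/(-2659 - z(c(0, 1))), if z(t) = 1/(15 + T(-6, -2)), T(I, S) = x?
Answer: 395149/194112 ≈ 2.0357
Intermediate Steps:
c(A, q) = 2*A
x = -2/5 (x = -2*1/5 = -2/5 ≈ -0.40000)
T(I, S) = -2/5
z(t) = 5/73 (z(t) = 1/(15 - 2/5) = 1/(73/5) = 5/73)
-5413/(-2659 - z(c(0, 1))) = -5413/(-2659 - 1*5/73) = -5413/(-2659 - 5/73) = -5413/(-194112/73) = -5413*(-73/194112) = 395149/194112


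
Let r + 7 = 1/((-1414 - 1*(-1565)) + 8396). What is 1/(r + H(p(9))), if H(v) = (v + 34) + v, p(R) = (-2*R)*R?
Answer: -8547/2538458 ≈ -0.0033670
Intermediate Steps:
p(R) = -2*R²
r = -59828/8547 (r = -7 + 1/((-1414 - 1*(-1565)) + 8396) = -7 + 1/((-1414 + 1565) + 8396) = -7 + 1/(151 + 8396) = -7 + 1/8547 = -59828/8547 ≈ -6.9999)
H(v) = 34 + 2*v (H(v) = (34 + v) + v = 34 + 2*v)
1/(r + H(p(9))) = 1/(-59828/8547 + (34 + 2*(-2*9²))) = 1/(-59828/8547 + (34 + 2*(-2*81))) = 1/(-59828/8547 + (34 + 2*(-162))) = 1/(-59828/8547 + (34 - 324)) = 1/(-59828/8547 - 290) = 1/(-2538458/8547) = -8547/2538458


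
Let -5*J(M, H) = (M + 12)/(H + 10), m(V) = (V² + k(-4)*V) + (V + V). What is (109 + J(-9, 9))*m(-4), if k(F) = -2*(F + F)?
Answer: -579712/95 ≈ -6102.2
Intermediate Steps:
k(F) = -4*F
m(V) = V² + 18*V (m(V) = (V² + (-4*(-4))*V) + (V + V) = (V² + 16*V) + 2*V = V² + 18*V)
J(M, H) = -(12 + M)/(5*(10 + H)) (J(M, H) = -(M + 12)/(5*(H + 10)) = -(12 + M)/(5*(10 + H)))
(109 + J(-9, 9))*m(-4) = (109 + (-12 - 1*(-9))/(5*(10 + 9)))*(-4*(18 - 4)) = (109 + (⅕)*(-12 + 9)/19)*(-4*14) = (109 + (⅕)*(1/19)*(-3))*(-56) = (109 - 3/95)*(-56) = (10352/95)*(-56) = -579712/95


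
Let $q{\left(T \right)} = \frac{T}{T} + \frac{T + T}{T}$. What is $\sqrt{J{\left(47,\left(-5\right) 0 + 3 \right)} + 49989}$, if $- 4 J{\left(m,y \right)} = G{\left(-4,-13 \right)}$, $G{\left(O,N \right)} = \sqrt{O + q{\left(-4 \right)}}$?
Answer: $\frac{\sqrt{199956 - i}}{2} \approx 223.58 - 0.00055908 i$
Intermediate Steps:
$q{\left(T \right)} = 3$ ($q{\left(T \right)} = 1 + \frac{2 T}{T} = 1 + 2 = 3$)
$G{\left(O,N \right)} = \sqrt{3 + O}$ ($G{\left(O,N \right)} = \sqrt{O + 3} = \sqrt{3 + O}$)
$J{\left(m,y \right)} = - \frac{i}{4}$ ($J{\left(m,y \right)} = - \frac{\sqrt{3 - 4}}{4} = - \frac{\sqrt{-1}}{4} = - \frac{i}{4}$)
$\sqrt{J{\left(47,\left(-5\right) 0 + 3 \right)} + 49989} = \sqrt{- \frac{i}{4} + 49989} = \sqrt{49989 - \frac{i}{4}}$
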